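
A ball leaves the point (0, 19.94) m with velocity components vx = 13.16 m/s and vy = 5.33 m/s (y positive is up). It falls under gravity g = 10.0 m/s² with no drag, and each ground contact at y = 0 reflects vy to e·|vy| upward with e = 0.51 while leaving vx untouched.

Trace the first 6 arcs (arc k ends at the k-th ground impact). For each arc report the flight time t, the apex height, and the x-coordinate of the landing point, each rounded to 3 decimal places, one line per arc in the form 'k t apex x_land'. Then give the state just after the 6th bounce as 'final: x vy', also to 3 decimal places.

Arc 1: start y=19.940, vy=5.330 → t=2.600, apex=21.360, x_land=34.215, impact vy=-20.669
  bounce: vy ← 0.51·20.669 = 10.541
Arc 2: start y=0.000, vy=10.541 → t=2.108, apex=5.556, x_land=61.959, impact vy=-10.541
  bounce: vy ← 0.51·10.541 = 5.376
Arc 3: start y=0.000, vy=5.376 → t=1.075, apex=1.445, x_land=76.109, impact vy=-5.376
  bounce: vy ← 0.51·5.376 = 2.742
Arc 4: start y=0.000, vy=2.742 → t=0.548, apex=0.376, x_land=83.325, impact vy=-2.742
  bounce: vy ← 0.51·2.742 = 1.398
Arc 5: start y=0.000, vy=1.398 → t=0.280, apex=0.098, x_land=87.006, impact vy=-1.398
  bounce: vy ← 0.51·1.398 = 0.713
Arc 6: start y=0.000, vy=0.713 → t=0.143, apex=0.025, x_land=88.882, impact vy=-0.713
  bounce: vy ← 0.51·0.713 = 0.364

1 2.600 21.360 34.215
2 2.108 5.556 61.959
3 1.075 1.445 76.109
4 0.548 0.376 83.325
5 0.280 0.098 87.006
6 0.143 0.025 88.882
final: 88.882 0.364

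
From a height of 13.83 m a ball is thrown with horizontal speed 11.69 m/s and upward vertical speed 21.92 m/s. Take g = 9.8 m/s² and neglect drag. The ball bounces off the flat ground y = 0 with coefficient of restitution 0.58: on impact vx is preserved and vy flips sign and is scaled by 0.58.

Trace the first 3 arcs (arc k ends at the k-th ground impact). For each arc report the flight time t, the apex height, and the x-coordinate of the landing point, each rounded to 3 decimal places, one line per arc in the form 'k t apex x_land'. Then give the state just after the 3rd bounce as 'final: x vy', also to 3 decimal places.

1 5.034 38.345 58.849
2 3.245 12.899 96.783
3 1.882 4.339 118.784
final: 118.784 5.349

Arc 1: start y=13.830, vy=21.920 → t=5.034, apex=38.345, x_land=58.849, impact vy=-27.414
  bounce: vy ← 0.58·27.414 = 15.900
Arc 2: start y=0.000, vy=15.900 → t=3.245, apex=12.899, x_land=96.783, impact vy=-15.900
  bounce: vy ← 0.58·15.900 = 9.222
Arc 3: start y=0.000, vy=9.222 → t=1.882, apex=4.339, x_land=118.784, impact vy=-9.222
  bounce: vy ← 0.58·9.222 = 5.349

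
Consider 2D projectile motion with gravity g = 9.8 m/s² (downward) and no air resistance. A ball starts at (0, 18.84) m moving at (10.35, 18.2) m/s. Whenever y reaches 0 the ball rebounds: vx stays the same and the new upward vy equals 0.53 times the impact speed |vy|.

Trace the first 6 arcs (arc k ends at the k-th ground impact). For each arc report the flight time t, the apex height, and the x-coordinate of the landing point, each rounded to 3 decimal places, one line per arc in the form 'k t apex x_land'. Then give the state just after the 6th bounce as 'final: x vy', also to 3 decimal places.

1 4.558 35.740 47.174
2 2.863 10.039 76.803
3 1.517 2.820 92.507
4 0.804 0.792 100.830
5 0.426 0.223 105.241
6 0.226 0.063 107.579
final: 107.579 0.587

Arc 1: start y=18.840, vy=18.200 → t=4.558, apex=35.740, x_land=47.174, impact vy=-26.467
  bounce: vy ← 0.53·26.467 = 14.028
Arc 2: start y=0.000, vy=14.028 → t=2.863, apex=10.039, x_land=76.803, impact vy=-14.028
  bounce: vy ← 0.53·14.028 = 7.435
Arc 3: start y=0.000, vy=7.435 → t=1.517, apex=2.820, x_land=92.507, impact vy=-7.435
  bounce: vy ← 0.53·7.435 = 3.940
Arc 4: start y=0.000, vy=3.940 → t=0.804, apex=0.792, x_land=100.830, impact vy=-3.940
  bounce: vy ← 0.53·3.940 = 2.088
Arc 5: start y=0.000, vy=2.088 → t=0.426, apex=0.223, x_land=105.241, impact vy=-2.088
  bounce: vy ← 0.53·2.088 = 1.107
Arc 6: start y=0.000, vy=1.107 → t=0.226, apex=0.063, x_land=107.579, impact vy=-1.107
  bounce: vy ← 0.53·1.107 = 0.587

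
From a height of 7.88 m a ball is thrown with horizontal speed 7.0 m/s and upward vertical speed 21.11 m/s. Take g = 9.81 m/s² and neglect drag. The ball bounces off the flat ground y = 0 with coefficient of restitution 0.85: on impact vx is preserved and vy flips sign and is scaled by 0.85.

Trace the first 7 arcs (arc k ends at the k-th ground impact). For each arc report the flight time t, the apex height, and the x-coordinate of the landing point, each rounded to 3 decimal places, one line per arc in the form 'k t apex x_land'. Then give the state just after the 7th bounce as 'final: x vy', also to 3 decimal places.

Arc 1: start y=7.880, vy=21.110 → t=4.649, apex=30.593, x_land=32.545, impact vy=-24.500
  bounce: vy ← 0.85·24.500 = 20.825
Arc 2: start y=0.000, vy=20.825 → t=4.246, apex=22.104, x_land=62.265, impact vy=-20.825
  bounce: vy ← 0.85·20.825 = 17.701
Arc 3: start y=0.000, vy=17.701 → t=3.609, apex=15.970, x_land=87.526, impact vy=-17.701
  bounce: vy ← 0.85·17.701 = 15.046
Arc 4: start y=0.000, vy=15.046 → t=3.067, apex=11.538, x_land=108.998, impact vy=-15.046
  bounce: vy ← 0.85·15.046 = 12.789
Arc 5: start y=0.000, vy=12.789 → t=2.607, apex=8.336, x_land=127.250, impact vy=-12.789
  bounce: vy ← 0.85·12.789 = 10.871
Arc 6: start y=0.000, vy=10.871 → t=2.216, apex=6.023, x_land=142.763, impact vy=-10.871
  bounce: vy ← 0.85·10.871 = 9.240
Arc 7: start y=0.000, vy=9.240 → t=1.884, apex=4.352, x_land=155.950, impact vy=-9.240
  bounce: vy ← 0.85·9.240 = 7.854

1 4.649 30.593 32.545
2 4.246 22.104 62.265
3 3.609 15.970 87.526
4 3.067 11.538 108.998
5 2.607 8.336 127.250
6 2.216 6.023 142.763
7 1.884 4.352 155.950
final: 155.950 7.854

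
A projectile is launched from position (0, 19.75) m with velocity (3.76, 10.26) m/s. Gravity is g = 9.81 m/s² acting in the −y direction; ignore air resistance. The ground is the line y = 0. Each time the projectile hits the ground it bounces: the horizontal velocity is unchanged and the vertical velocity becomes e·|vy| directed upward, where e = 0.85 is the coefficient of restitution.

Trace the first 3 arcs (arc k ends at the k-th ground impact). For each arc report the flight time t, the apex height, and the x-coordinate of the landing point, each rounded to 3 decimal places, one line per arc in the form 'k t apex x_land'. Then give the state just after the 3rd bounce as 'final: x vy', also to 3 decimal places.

Arc 1: start y=19.750, vy=10.260 → t=3.309, apex=25.115, x_land=12.441, impact vy=-22.198
  bounce: vy ← 0.85·22.198 = 18.869
Arc 2: start y=0.000, vy=18.869 → t=3.847, apex=18.146, x_land=26.905, impact vy=-18.869
  bounce: vy ← 0.85·18.869 = 16.038
Arc 3: start y=0.000, vy=16.038 → t=3.270, apex=13.110, x_land=39.199, impact vy=-16.038
  bounce: vy ← 0.85·16.038 = 13.633

1 3.309 25.115 12.441
2 3.847 18.146 26.905
3 3.270 13.110 39.199
final: 39.199 13.633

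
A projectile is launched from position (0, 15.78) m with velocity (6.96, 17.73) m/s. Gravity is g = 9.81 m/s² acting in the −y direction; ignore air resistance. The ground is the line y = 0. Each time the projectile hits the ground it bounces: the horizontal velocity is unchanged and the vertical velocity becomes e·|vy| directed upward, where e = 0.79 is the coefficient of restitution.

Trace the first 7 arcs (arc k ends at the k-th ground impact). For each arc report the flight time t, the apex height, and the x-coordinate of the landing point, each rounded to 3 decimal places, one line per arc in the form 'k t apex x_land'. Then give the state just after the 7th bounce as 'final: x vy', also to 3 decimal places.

Arc 1: start y=15.780, vy=17.730 → t=4.354, apex=31.802, x_land=30.301, impact vy=-24.979
  bounce: vy ← 0.79·24.979 = 19.734
Arc 2: start y=0.000, vy=19.734 → t=4.023, apex=19.848, x_land=58.302, impact vy=-19.734
  bounce: vy ← 0.79·19.734 = 15.589
Arc 3: start y=0.000, vy=15.589 → t=3.178, apex=12.387, x_land=80.423, impact vy=-15.589
  bounce: vy ← 0.79·15.589 = 12.316
Arc 4: start y=0.000, vy=12.316 → t=2.511, apex=7.731, x_land=97.899, impact vy=-12.316
  bounce: vy ← 0.79·12.316 = 9.729
Arc 5: start y=0.000, vy=9.729 → t=1.984, apex=4.825, x_land=111.704, impact vy=-9.729
  bounce: vy ← 0.79·9.729 = 7.686
Arc 6: start y=0.000, vy=7.686 → t=1.567, apex=3.011, x_land=122.611, impact vy=-7.686
  bounce: vy ← 0.79·7.686 = 6.072
Arc 7: start y=0.000, vy=6.072 → t=1.238, apex=1.879, x_land=131.227, impact vy=-6.072
  bounce: vy ← 0.79·6.072 = 4.797

1 4.354 31.802 30.301
2 4.023 19.848 58.302
3 3.178 12.387 80.423
4 2.511 7.731 97.899
5 1.984 4.825 111.704
6 1.567 3.011 122.611
7 1.238 1.879 131.227
final: 131.227 4.797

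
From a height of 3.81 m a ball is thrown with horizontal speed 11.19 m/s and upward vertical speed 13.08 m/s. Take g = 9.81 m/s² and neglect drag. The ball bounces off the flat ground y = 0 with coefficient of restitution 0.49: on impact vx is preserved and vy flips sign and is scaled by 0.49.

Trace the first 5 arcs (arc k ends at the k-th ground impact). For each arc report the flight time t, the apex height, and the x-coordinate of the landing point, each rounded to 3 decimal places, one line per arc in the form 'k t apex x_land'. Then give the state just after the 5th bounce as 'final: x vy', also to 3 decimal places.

Arc 1: start y=3.810, vy=13.080 → t=2.932, apex=12.530, x_land=32.805, impact vy=-15.679
  bounce: vy ← 0.49·15.679 = 7.683
Arc 2: start y=0.000, vy=7.683 → t=1.566, apex=3.008, x_land=50.332, impact vy=-7.683
  bounce: vy ← 0.49·7.683 = 3.765
Arc 3: start y=0.000, vy=3.765 → t=0.767, apex=0.722, x_land=58.920, impact vy=-3.765
  bounce: vy ← 0.49·3.765 = 1.845
Arc 4: start y=0.000, vy=1.845 → t=0.376, apex=0.173, x_land=63.129, impact vy=-1.845
  bounce: vy ← 0.49·1.845 = 0.904
Arc 5: start y=0.000, vy=0.904 → t=0.184, apex=0.042, x_land=65.191, impact vy=-0.904
  bounce: vy ← 0.49·0.904 = 0.443

1 2.932 12.530 32.805
2 1.566 3.008 50.332
3 0.767 0.722 58.920
4 0.376 0.173 63.129
5 0.184 0.042 65.191
final: 65.191 0.443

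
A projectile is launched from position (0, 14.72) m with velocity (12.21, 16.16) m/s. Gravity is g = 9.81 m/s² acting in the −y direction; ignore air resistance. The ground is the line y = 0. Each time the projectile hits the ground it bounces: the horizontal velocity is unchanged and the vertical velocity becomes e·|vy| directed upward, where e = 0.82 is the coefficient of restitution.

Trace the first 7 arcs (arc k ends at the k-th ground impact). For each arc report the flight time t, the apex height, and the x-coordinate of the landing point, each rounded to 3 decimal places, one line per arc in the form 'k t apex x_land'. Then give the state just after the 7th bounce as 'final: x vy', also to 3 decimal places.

1 4.038 28.030 49.302
2 3.920 18.847 97.171
3 3.215 12.673 136.423
4 2.636 8.521 168.610
5 2.162 5.730 195.003
6 1.773 3.853 216.646
7 1.453 2.591 234.393
final: 234.393 5.846

Arc 1: start y=14.720, vy=16.160 → t=4.038, apex=28.030, x_land=49.302, impact vy=-23.451
  bounce: vy ← 0.82·23.451 = 19.230
Arc 2: start y=0.000, vy=19.230 → t=3.920, apex=18.847, x_land=97.171, impact vy=-19.230
  bounce: vy ← 0.82·19.230 = 15.768
Arc 3: start y=0.000, vy=15.768 → t=3.215, apex=12.673, x_land=136.423, impact vy=-15.768
  bounce: vy ← 0.82·15.768 = 12.930
Arc 4: start y=0.000, vy=12.930 → t=2.636, apex=8.521, x_land=168.610, impact vy=-12.930
  bounce: vy ← 0.82·12.930 = 10.603
Arc 5: start y=0.000, vy=10.603 → t=2.162, apex=5.730, x_land=195.003, impact vy=-10.603
  bounce: vy ← 0.82·10.603 = 8.694
Arc 6: start y=0.000, vy=8.694 → t=1.773, apex=3.853, x_land=216.646, impact vy=-8.694
  bounce: vy ← 0.82·8.694 = 7.129
Arc 7: start y=0.000, vy=7.129 → t=1.453, apex=2.591, x_land=234.393, impact vy=-7.129
  bounce: vy ← 0.82·7.129 = 5.846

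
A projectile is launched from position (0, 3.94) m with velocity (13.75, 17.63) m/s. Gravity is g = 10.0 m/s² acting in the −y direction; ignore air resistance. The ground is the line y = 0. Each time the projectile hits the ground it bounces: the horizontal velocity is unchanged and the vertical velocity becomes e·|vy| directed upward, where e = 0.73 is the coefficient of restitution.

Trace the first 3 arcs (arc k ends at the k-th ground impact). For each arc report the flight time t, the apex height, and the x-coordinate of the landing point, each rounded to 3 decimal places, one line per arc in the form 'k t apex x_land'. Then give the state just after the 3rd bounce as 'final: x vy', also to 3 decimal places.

1 3.737 19.481 51.382
2 2.882 10.381 91.007
3 2.104 5.532 119.934
final: 119.934 7.679

Arc 1: start y=3.940, vy=17.630 → t=3.737, apex=19.481, x_land=51.382, impact vy=-19.739
  bounce: vy ← 0.73·19.739 = 14.409
Arc 2: start y=0.000, vy=14.409 → t=2.882, apex=10.381, x_land=91.007, impact vy=-14.409
  bounce: vy ← 0.73·14.409 = 10.519
Arc 3: start y=0.000, vy=10.519 → t=2.104, apex=5.532, x_land=119.934, impact vy=-10.519
  bounce: vy ← 0.73·10.519 = 7.679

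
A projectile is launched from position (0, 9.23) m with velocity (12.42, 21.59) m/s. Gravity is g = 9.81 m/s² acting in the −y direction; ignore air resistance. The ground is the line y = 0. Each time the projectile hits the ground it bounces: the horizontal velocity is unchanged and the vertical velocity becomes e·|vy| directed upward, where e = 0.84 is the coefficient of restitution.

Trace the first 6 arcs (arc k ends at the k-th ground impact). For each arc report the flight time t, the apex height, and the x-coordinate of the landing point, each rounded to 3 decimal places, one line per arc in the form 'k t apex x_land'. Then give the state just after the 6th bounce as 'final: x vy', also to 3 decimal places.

1 4.794 32.988 59.543
2 4.357 23.276 113.655
3 3.660 16.424 159.108
4 3.074 11.589 197.289
5 2.582 8.177 229.361
6 2.169 5.770 256.301
final: 256.301 8.937

Arc 1: start y=9.230, vy=21.590 → t=4.794, apex=32.988, x_land=59.543, impact vy=-25.441
  bounce: vy ← 0.84·25.441 = 21.370
Arc 2: start y=0.000, vy=21.370 → t=4.357, apex=23.276, x_land=113.655, impact vy=-21.370
  bounce: vy ← 0.84·21.370 = 17.951
Arc 3: start y=0.000, vy=17.951 → t=3.660, apex=16.424, x_land=159.108, impact vy=-17.951
  bounce: vy ← 0.84·17.951 = 15.079
Arc 4: start y=0.000, vy=15.079 → t=3.074, apex=11.589, x_land=197.289, impact vy=-15.079
  bounce: vy ← 0.84·15.079 = 12.666
Arc 5: start y=0.000, vy=12.666 → t=2.582, apex=8.177, x_land=229.361, impact vy=-12.666
  bounce: vy ← 0.84·12.666 = 10.640
Arc 6: start y=0.000, vy=10.640 → t=2.169, apex=5.770, x_land=256.301, impact vy=-10.640
  bounce: vy ← 0.84·10.640 = 8.937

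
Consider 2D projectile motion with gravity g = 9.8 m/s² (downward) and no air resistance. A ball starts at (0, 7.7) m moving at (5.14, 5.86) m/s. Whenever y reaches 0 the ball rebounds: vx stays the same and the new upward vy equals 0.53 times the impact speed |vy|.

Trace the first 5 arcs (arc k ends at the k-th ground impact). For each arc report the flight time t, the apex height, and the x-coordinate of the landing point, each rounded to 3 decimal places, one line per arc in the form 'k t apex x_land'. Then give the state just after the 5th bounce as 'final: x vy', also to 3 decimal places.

1 1.987 9.452 10.212
2 1.472 2.655 17.780
3 0.780 0.746 21.790
4 0.414 0.209 23.916
5 0.219 0.059 25.042
final: 25.042 0.569

Arc 1: start y=7.700, vy=5.860 → t=1.987, apex=9.452, x_land=10.212, impact vy=-13.611
  bounce: vy ← 0.53·13.611 = 7.214
Arc 2: start y=0.000, vy=7.214 → t=1.472, apex=2.655, x_land=17.780, impact vy=-7.214
  bounce: vy ← 0.53·7.214 = 3.823
Arc 3: start y=0.000, vy=3.823 → t=0.780, apex=0.746, x_land=21.790, impact vy=-3.823
  bounce: vy ← 0.53·3.823 = 2.026
Arc 4: start y=0.000, vy=2.026 → t=0.414, apex=0.209, x_land=23.916, impact vy=-2.026
  bounce: vy ← 0.53·2.026 = 1.074
Arc 5: start y=0.000, vy=1.074 → t=0.219, apex=0.059, x_land=25.042, impact vy=-1.074
  bounce: vy ← 0.53·1.074 = 0.569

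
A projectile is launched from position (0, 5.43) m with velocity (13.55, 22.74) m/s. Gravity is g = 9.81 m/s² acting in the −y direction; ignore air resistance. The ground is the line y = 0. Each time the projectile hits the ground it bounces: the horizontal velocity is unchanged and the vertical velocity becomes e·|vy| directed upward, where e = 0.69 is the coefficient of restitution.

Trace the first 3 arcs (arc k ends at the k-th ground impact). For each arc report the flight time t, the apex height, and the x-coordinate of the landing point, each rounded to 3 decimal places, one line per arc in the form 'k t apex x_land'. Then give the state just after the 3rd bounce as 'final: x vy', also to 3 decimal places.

1 4.864 31.786 65.903
2 3.513 15.133 113.504
3 2.424 7.205 146.349
final: 146.349 8.204

Arc 1: start y=5.430, vy=22.740 → t=4.864, apex=31.786, x_land=65.903, impact vy=-24.973
  bounce: vy ← 0.69·24.973 = 17.231
Arc 2: start y=0.000, vy=17.231 → t=3.513, apex=15.133, x_land=113.504, impact vy=-17.231
  bounce: vy ← 0.69·17.231 = 11.890
Arc 3: start y=0.000, vy=11.890 → t=2.424, apex=7.205, x_land=146.349, impact vy=-11.890
  bounce: vy ← 0.69·11.890 = 8.204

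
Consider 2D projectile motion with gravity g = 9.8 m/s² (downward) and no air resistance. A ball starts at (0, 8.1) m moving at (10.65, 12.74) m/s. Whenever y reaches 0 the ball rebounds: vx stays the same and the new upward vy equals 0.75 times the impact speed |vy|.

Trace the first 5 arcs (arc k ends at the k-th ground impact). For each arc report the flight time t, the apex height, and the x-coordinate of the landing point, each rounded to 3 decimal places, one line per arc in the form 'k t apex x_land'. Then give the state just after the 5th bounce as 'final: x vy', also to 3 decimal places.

1 3.128 16.381 33.318
2 2.743 9.214 62.526
3 2.057 5.183 84.433
4 1.543 2.915 100.863
5 1.157 1.640 113.185
final: 113.185 4.252

Arc 1: start y=8.100, vy=12.740 → t=3.128, apex=16.381, x_land=33.318, impact vy=-17.918
  bounce: vy ← 0.75·17.918 = 13.439
Arc 2: start y=0.000, vy=13.439 → t=2.743, apex=9.214, x_land=62.526, impact vy=-13.439
  bounce: vy ← 0.75·13.439 = 10.079
Arc 3: start y=0.000, vy=10.079 → t=2.057, apex=5.183, x_land=84.433, impact vy=-10.079
  bounce: vy ← 0.75·10.079 = 7.559
Arc 4: start y=0.000, vy=7.559 → t=1.543, apex=2.915, x_land=100.863, impact vy=-7.559
  bounce: vy ← 0.75·7.559 = 5.669
Arc 5: start y=0.000, vy=5.669 → t=1.157, apex=1.640, x_land=113.185, impact vy=-5.669
  bounce: vy ← 0.75·5.669 = 4.252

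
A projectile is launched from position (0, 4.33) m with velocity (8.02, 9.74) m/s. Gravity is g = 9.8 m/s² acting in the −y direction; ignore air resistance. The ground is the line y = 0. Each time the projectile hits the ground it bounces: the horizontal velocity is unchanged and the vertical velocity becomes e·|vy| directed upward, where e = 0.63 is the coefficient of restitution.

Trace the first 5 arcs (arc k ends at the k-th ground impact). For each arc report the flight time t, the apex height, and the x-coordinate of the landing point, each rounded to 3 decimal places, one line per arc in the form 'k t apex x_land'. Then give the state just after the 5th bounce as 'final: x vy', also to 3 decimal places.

1 2.362 9.170 18.942
2 1.724 3.640 32.766
3 1.086 1.445 41.476
4 0.684 0.573 46.962
5 0.431 0.228 50.419
final: 50.419 1.331

Arc 1: start y=4.330, vy=9.740 → t=2.362, apex=9.170, x_land=18.942, impact vy=-13.407
  bounce: vy ← 0.63·13.407 = 8.446
Arc 2: start y=0.000, vy=8.446 → t=1.724, apex=3.640, x_land=32.766, impact vy=-8.446
  bounce: vy ← 0.63·8.446 = 5.321
Arc 3: start y=0.000, vy=5.321 → t=1.086, apex=1.445, x_land=41.476, impact vy=-5.321
  bounce: vy ← 0.63·5.321 = 3.352
Arc 4: start y=0.000, vy=3.352 → t=0.684, apex=0.573, x_land=46.962, impact vy=-3.352
  bounce: vy ← 0.63·3.352 = 2.112
Arc 5: start y=0.000, vy=2.112 → t=0.431, apex=0.228, x_land=50.419, impact vy=-2.112
  bounce: vy ← 0.63·2.112 = 1.331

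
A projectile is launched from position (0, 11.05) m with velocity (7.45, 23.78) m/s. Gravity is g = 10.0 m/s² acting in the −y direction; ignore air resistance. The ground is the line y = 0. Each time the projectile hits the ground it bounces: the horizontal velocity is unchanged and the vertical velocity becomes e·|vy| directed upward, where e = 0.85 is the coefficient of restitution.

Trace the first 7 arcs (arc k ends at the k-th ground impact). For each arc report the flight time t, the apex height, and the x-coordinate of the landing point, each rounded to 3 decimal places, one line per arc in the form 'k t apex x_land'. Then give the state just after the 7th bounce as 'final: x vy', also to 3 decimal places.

Arc 1: start y=11.050, vy=23.780 → t=5.182, apex=39.324, x_land=38.609, impact vy=-28.044
  bounce: vy ← 0.85·28.044 = 23.838
Arc 2: start y=0.000, vy=23.838 → t=4.768, apex=28.412, x_land=74.127, impact vy=-23.838
  bounce: vy ← 0.85·23.838 = 20.262
Arc 3: start y=0.000, vy=20.262 → t=4.052, apex=20.528, x_land=104.318, impact vy=-20.262
  bounce: vy ← 0.85·20.262 = 17.223
Arc 4: start y=0.000, vy=17.223 → t=3.445, apex=14.831, x_land=129.980, impact vy=-17.223
  bounce: vy ← 0.85·17.223 = 14.639
Arc 5: start y=0.000, vy=14.639 → t=2.928, apex=10.716, x_land=151.792, impact vy=-14.639
  bounce: vy ← 0.85·14.639 = 12.443
Arc 6: start y=0.000, vy=12.443 → t=2.489, apex=7.742, x_land=170.333, impact vy=-12.443
  bounce: vy ← 0.85·12.443 = 10.577
Arc 7: start y=0.000, vy=10.577 → t=2.115, apex=5.594, x_land=186.093, impact vy=-10.577
  bounce: vy ← 0.85·10.577 = 8.990

1 5.182 39.324 38.609
2 4.768 28.412 74.127
3 4.052 20.528 104.318
4 3.445 14.831 129.980
5 2.928 10.716 151.792
6 2.489 7.742 170.333
7 2.115 5.594 186.093
final: 186.093 8.990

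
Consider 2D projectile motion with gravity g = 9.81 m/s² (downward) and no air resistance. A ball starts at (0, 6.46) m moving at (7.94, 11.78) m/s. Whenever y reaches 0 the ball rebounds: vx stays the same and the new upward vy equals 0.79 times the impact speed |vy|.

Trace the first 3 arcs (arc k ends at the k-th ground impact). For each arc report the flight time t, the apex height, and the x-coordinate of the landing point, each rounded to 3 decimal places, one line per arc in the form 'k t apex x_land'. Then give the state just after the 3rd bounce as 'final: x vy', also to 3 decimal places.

1 2.862 13.533 22.723
2 2.624 8.446 43.561
3 2.073 5.271 60.023
final: 60.023 8.034

Arc 1: start y=6.460, vy=11.780 → t=2.862, apex=13.533, x_land=22.723, impact vy=-16.295
  bounce: vy ← 0.79·16.295 = 12.873
Arc 2: start y=0.000, vy=12.873 → t=2.624, apex=8.446, x_land=43.561, impact vy=-12.873
  bounce: vy ← 0.79·12.873 = 10.169
Arc 3: start y=0.000, vy=10.169 → t=2.073, apex=5.271, x_land=60.023, impact vy=-10.169
  bounce: vy ← 0.79·10.169 = 8.034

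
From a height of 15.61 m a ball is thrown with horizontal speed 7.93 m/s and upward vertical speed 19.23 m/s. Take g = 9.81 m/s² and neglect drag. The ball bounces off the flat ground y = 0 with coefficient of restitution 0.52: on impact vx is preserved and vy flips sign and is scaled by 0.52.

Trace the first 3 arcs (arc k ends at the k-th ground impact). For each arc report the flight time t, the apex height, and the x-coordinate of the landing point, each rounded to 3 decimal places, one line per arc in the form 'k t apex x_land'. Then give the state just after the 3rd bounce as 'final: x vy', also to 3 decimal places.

Arc 1: start y=15.610, vy=19.230 → t=4.611, apex=34.458, x_land=36.563, impact vy=-26.001
  bounce: vy ← 0.52·26.001 = 13.521
Arc 2: start y=0.000, vy=13.521 → t=2.756, apex=9.317, x_land=58.422, impact vy=-13.521
  bounce: vy ← 0.52·13.521 = 7.031
Arc 3: start y=0.000, vy=7.031 → t=1.433, apex=2.519, x_land=69.789, impact vy=-7.031
  bounce: vy ← 0.52·7.031 = 3.656

1 4.611 34.458 36.563
2 2.756 9.317 58.422
3 1.433 2.519 69.789
final: 69.789 3.656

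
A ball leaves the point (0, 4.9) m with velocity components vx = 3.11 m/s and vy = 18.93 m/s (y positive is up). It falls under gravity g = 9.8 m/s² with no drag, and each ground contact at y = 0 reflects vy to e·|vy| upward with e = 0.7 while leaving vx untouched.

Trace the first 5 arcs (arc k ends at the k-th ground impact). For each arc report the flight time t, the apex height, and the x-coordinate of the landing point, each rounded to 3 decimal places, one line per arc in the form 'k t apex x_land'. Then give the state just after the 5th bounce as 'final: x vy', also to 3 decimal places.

Arc 1: start y=4.900, vy=18.930 → t=4.107, apex=23.183, x_land=12.772, impact vy=-21.316
  bounce: vy ← 0.7·21.316 = 14.921
Arc 2: start y=0.000, vy=14.921 → t=3.045, apex=11.360, x_land=22.243, impact vy=-14.921
  bounce: vy ← 0.7·14.921 = 10.445
Arc 3: start y=0.000, vy=10.445 → t=2.132, apex=5.566, x_land=28.872, impact vy=-10.445
  bounce: vy ← 0.7·10.445 = 7.311
Arc 4: start y=0.000, vy=7.311 → t=1.492, apex=2.727, x_land=33.513, impact vy=-7.311
  bounce: vy ← 0.7·7.311 = 5.118
Arc 5: start y=0.000, vy=5.118 → t=1.044, apex=1.336, x_land=36.761, impact vy=-5.118
  bounce: vy ← 0.7·5.118 = 3.583

1 4.107 23.183 12.772
2 3.045 11.360 22.243
3 2.132 5.566 28.872
4 1.492 2.727 33.513
5 1.044 1.336 36.761
final: 36.761 3.583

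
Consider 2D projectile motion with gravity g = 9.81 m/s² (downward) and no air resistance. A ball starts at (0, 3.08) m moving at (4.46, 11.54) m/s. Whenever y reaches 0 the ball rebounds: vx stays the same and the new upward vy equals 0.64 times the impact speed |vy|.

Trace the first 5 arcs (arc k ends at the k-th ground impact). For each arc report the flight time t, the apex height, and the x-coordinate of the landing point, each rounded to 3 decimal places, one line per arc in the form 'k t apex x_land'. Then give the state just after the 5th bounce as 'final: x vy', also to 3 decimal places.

Arc 1: start y=3.080, vy=11.540 → t=2.595, apex=9.868, x_land=11.572, impact vy=-13.914
  bounce: vy ← 0.64·13.914 = 8.905
Arc 2: start y=0.000, vy=8.905 → t=1.815, apex=4.042, x_land=19.669, impact vy=-8.905
  bounce: vy ← 0.64·8.905 = 5.699
Arc 3: start y=0.000, vy=5.699 → t=1.162, apex=1.655, x_land=24.852, impact vy=-5.699
  bounce: vy ← 0.64·5.699 = 3.647
Arc 4: start y=0.000, vy=3.647 → t=0.744, apex=0.678, x_land=28.168, impact vy=-3.647
  bounce: vy ← 0.64·3.647 = 2.334
Arc 5: start y=0.000, vy=2.334 → t=0.476, apex=0.278, x_land=30.291, impact vy=-2.334
  bounce: vy ← 0.64·2.334 = 1.494

1 2.595 9.868 11.572
2 1.815 4.042 19.669
3 1.162 1.655 24.852
4 0.744 0.678 28.168
5 0.476 0.278 30.291
final: 30.291 1.494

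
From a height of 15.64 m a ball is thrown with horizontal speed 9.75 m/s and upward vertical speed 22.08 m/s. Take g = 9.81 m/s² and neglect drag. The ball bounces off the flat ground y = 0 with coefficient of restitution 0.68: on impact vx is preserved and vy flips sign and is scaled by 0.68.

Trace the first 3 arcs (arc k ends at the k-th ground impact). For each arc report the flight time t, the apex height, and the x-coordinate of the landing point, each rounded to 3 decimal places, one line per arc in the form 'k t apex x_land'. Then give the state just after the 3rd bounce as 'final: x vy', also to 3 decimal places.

1 5.124 40.488 49.957
2 3.907 18.722 88.054
3 2.657 8.657 113.960
final: 113.960 8.862

Arc 1: start y=15.640, vy=22.080 → t=5.124, apex=40.488, x_land=49.957, impact vy=-28.185
  bounce: vy ← 0.68·28.185 = 19.166
Arc 2: start y=0.000, vy=19.166 → t=3.907, apex=18.722, x_land=88.054, impact vy=-19.166
  bounce: vy ← 0.68·19.166 = 13.033
Arc 3: start y=0.000, vy=13.033 → t=2.657, apex=8.657, x_land=113.960, impact vy=-13.033
  bounce: vy ← 0.68·13.033 = 8.862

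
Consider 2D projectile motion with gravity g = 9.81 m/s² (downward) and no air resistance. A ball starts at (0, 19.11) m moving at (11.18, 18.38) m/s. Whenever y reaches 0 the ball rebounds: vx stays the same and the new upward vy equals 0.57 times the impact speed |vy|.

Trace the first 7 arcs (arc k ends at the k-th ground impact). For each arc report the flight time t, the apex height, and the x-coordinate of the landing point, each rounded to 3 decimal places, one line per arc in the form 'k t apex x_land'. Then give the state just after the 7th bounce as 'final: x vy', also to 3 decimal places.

1 4.595 36.328 51.373
2 3.102 11.803 86.059
3 1.768 3.835 105.829
4 1.008 1.246 117.099
5 0.575 0.405 123.522
6 0.327 0.132 127.184
7 0.187 0.043 129.271
final: 129.271 0.522

Arc 1: start y=19.110, vy=18.380 → t=4.595, apex=36.328, x_land=51.373, impact vy=-26.698
  bounce: vy ← 0.57·26.698 = 15.218
Arc 2: start y=0.000, vy=15.218 → t=3.102, apex=11.803, x_land=86.059, impact vy=-15.218
  bounce: vy ← 0.57·15.218 = 8.674
Arc 3: start y=0.000, vy=8.674 → t=1.768, apex=3.835, x_land=105.829, impact vy=-8.674
  bounce: vy ← 0.57·8.674 = 4.944
Arc 4: start y=0.000, vy=4.944 → t=1.008, apex=1.246, x_land=117.099, impact vy=-4.944
  bounce: vy ← 0.57·4.944 = 2.818
Arc 5: start y=0.000, vy=2.818 → t=0.575, apex=0.405, x_land=123.522, impact vy=-2.818
  bounce: vy ← 0.57·2.818 = 1.606
Arc 6: start y=0.000, vy=1.606 → t=0.327, apex=0.132, x_land=127.184, impact vy=-1.606
  bounce: vy ← 0.57·1.606 = 0.916
Arc 7: start y=0.000, vy=0.916 → t=0.187, apex=0.043, x_land=129.271, impact vy=-0.916
  bounce: vy ← 0.57·0.916 = 0.522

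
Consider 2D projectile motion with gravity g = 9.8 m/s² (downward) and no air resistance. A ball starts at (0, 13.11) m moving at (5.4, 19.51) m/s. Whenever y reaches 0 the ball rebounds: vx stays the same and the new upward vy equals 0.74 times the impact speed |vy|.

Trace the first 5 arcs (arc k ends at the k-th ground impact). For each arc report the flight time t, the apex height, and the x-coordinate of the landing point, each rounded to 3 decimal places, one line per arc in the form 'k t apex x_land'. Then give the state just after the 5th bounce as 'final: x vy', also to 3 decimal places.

1 4.567 32.530 24.664
2 3.813 17.814 45.256
3 2.822 9.755 60.494
4 2.088 5.342 71.771
5 1.545 2.925 80.115
final: 80.115 5.603

Arc 1: start y=13.110, vy=19.510 → t=4.567, apex=32.530, x_land=24.664, impact vy=-25.251
  bounce: vy ← 0.74·25.251 = 18.685
Arc 2: start y=0.000, vy=18.685 → t=3.813, apex=17.814, x_land=45.256, impact vy=-18.685
  bounce: vy ← 0.74·18.685 = 13.827
Arc 3: start y=0.000, vy=13.827 → t=2.822, apex=9.755, x_land=60.494, impact vy=-13.827
  bounce: vy ← 0.74·13.827 = 10.232
Arc 4: start y=0.000, vy=10.232 → t=2.088, apex=5.342, x_land=71.771, impact vy=-10.232
  bounce: vy ← 0.74·10.232 = 7.572
Arc 5: start y=0.000, vy=7.572 → t=1.545, apex=2.925, x_land=80.115, impact vy=-7.572
  bounce: vy ← 0.74·7.572 = 5.603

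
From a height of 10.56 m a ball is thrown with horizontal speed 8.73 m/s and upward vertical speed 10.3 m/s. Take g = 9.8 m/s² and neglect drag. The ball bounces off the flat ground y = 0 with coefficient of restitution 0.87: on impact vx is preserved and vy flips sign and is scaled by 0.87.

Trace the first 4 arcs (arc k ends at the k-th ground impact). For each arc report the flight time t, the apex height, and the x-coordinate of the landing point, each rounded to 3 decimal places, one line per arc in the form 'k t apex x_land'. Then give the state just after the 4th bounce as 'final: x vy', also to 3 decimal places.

1 2.856 15.973 24.937
2 3.142 12.090 52.363
3 2.733 9.151 76.223
4 2.378 6.926 96.981
final: 96.981 10.137

Arc 1: start y=10.560, vy=10.300 → t=2.856, apex=15.973, x_land=24.937, impact vy=-17.694
  bounce: vy ← 0.87·17.694 = 15.393
Arc 2: start y=0.000, vy=15.393 → t=3.142, apex=12.090, x_land=52.363, impact vy=-15.393
  bounce: vy ← 0.87·15.393 = 13.392
Arc 3: start y=0.000, vy=13.392 → t=2.733, apex=9.151, x_land=76.223, impact vy=-13.392
  bounce: vy ← 0.87·13.392 = 11.651
Arc 4: start y=0.000, vy=11.651 → t=2.378, apex=6.926, x_land=96.981, impact vy=-11.651
  bounce: vy ← 0.87·11.651 = 10.137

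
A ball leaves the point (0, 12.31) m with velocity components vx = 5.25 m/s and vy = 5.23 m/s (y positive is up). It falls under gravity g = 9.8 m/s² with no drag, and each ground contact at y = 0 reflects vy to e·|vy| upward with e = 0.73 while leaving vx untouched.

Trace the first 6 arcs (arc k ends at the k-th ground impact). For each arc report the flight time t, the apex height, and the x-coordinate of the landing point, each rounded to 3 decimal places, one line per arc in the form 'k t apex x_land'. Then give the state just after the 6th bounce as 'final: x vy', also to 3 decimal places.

Arc 1: start y=12.310, vy=5.230 → t=2.206, apex=13.706, x_land=11.582, impact vy=-16.390
  bounce: vy ← 0.73·16.390 = 11.965
Arc 2: start y=0.000, vy=11.965 → t=2.442, apex=7.304, x_land=24.401, impact vy=-11.965
  bounce: vy ← 0.73·11.965 = 8.734
Arc 3: start y=0.000, vy=8.734 → t=1.782, apex=3.892, x_land=33.759, impact vy=-8.734
  bounce: vy ← 0.73·8.734 = 6.376
Arc 4: start y=0.000, vy=6.376 → t=1.301, apex=2.074, x_land=40.591, impact vy=-6.376
  bounce: vy ← 0.73·6.376 = 4.654
Arc 5: start y=0.000, vy=4.654 → t=0.950, apex=1.105, x_land=45.578, impact vy=-4.654
  bounce: vy ← 0.73·4.654 = 3.398
Arc 6: start y=0.000, vy=3.398 → t=0.693, apex=0.589, x_land=49.218, impact vy=-3.398
  bounce: vy ← 0.73·3.398 = 2.480

1 2.206 13.706 11.582
2 2.442 7.304 24.401
3 1.782 3.892 33.759
4 1.301 2.074 40.591
5 0.950 1.105 45.578
6 0.693 0.589 49.218
final: 49.218 2.480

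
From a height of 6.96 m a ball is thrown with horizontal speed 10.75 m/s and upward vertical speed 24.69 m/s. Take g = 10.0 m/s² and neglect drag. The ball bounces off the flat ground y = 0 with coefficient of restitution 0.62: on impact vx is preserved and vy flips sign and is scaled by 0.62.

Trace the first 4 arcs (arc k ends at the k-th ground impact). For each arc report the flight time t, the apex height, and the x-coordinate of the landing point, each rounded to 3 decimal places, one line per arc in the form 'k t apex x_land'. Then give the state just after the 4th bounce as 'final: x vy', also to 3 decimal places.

Arc 1: start y=6.960, vy=24.690 → t=5.205, apex=37.440, x_land=55.958, impact vy=-27.364
  bounce: vy ← 0.62·27.364 = 16.966
Arc 2: start y=0.000, vy=16.966 → t=3.393, apex=14.392, x_land=92.435, impact vy=-16.966
  bounce: vy ← 0.62·16.966 = 10.519
Arc 3: start y=0.000, vy=10.519 → t=2.104, apex=5.532, x_land=115.050, impact vy=-10.519
  bounce: vy ← 0.62·10.519 = 6.522
Arc 4: start y=0.000, vy=6.522 → t=1.304, apex=2.127, x_land=129.071, impact vy=-6.522
  bounce: vy ← 0.62·6.522 = 4.043

1 5.205 37.440 55.958
2 3.393 14.392 92.435
3 2.104 5.532 115.050
4 1.304 2.127 129.071
final: 129.071 4.043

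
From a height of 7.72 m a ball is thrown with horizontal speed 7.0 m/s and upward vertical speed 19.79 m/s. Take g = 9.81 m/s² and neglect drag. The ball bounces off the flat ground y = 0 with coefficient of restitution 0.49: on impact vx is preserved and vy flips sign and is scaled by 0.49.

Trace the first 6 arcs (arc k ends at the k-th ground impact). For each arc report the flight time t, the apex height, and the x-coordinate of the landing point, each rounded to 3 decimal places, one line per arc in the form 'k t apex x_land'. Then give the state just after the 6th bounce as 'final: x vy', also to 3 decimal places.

Arc 1: start y=7.720, vy=19.790 → t=4.393, apex=27.681, x_land=30.751, impact vy=-23.305
  bounce: vy ← 0.49·23.305 = 11.419
Arc 2: start y=0.000, vy=11.419 → t=2.328, apex=6.646, x_land=47.047, impact vy=-11.419
  bounce: vy ← 0.49·11.419 = 5.595
Arc 3: start y=0.000, vy=5.595 → t=1.141, apex=1.596, x_land=55.033, impact vy=-5.595
  bounce: vy ← 0.49·5.595 = 2.742
Arc 4: start y=0.000, vy=2.742 → t=0.559, apex=0.383, x_land=58.945, impact vy=-2.742
  bounce: vy ← 0.49·2.742 = 1.343
Arc 5: start y=0.000, vy=1.343 → t=0.274, apex=0.092, x_land=60.863, impact vy=-1.343
  bounce: vy ← 0.49·1.343 = 0.658
Arc 6: start y=0.000, vy=0.658 → t=0.134, apex=0.022, x_land=61.802, impact vy=-0.658
  bounce: vy ← 0.49·0.658 = 0.323

1 4.393 27.681 30.751
2 2.328 6.646 47.047
3 1.141 1.596 55.033
4 0.559 0.383 58.945
5 0.274 0.092 60.863
6 0.134 0.022 61.802
final: 61.802 0.323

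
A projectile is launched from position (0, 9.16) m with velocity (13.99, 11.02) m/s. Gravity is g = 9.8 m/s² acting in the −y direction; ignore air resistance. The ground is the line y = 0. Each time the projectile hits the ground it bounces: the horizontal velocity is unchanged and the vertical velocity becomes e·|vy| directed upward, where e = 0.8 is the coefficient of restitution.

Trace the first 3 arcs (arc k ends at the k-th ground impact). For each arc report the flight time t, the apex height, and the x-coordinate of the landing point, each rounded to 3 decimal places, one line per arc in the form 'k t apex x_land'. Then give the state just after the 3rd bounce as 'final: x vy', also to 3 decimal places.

Arc 1: start y=9.160, vy=11.020 → t=2.895, apex=15.356, x_land=40.498, impact vy=-17.349
  bounce: vy ← 0.8·17.349 = 13.879
Arc 2: start y=0.000, vy=13.879 → t=2.832, apex=9.828, x_land=80.124, impact vy=-13.879
  bounce: vy ← 0.8·13.879 = 11.103
Arc 3: start y=0.000, vy=11.103 → t=2.266, apex=6.290, x_land=111.824, impact vy=-11.103
  bounce: vy ← 0.8·11.103 = 8.883

1 2.895 15.356 40.498
2 2.832 9.828 80.124
3 2.266 6.290 111.824
final: 111.824 8.883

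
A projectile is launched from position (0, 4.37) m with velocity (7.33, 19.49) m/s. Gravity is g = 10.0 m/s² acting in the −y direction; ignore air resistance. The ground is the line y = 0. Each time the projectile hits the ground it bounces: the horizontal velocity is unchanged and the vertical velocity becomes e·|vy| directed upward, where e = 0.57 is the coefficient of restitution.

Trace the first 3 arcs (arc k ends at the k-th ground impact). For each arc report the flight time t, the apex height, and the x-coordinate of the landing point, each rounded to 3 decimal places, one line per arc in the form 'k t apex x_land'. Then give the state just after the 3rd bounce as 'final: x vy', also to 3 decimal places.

1 4.111 23.363 30.131
2 2.464 7.591 48.194
3 1.405 2.466 58.490
final: 58.490 4.003

Arc 1: start y=4.370, vy=19.490 → t=4.111, apex=23.363, x_land=30.131, impact vy=-21.616
  bounce: vy ← 0.57·21.616 = 12.321
Arc 2: start y=0.000, vy=12.321 → t=2.464, apex=7.591, x_land=48.194, impact vy=-12.321
  bounce: vy ← 0.57·12.321 = 7.023
Arc 3: start y=0.000, vy=7.023 → t=1.405, apex=2.466, x_land=58.490, impact vy=-7.023
  bounce: vy ← 0.57·7.023 = 4.003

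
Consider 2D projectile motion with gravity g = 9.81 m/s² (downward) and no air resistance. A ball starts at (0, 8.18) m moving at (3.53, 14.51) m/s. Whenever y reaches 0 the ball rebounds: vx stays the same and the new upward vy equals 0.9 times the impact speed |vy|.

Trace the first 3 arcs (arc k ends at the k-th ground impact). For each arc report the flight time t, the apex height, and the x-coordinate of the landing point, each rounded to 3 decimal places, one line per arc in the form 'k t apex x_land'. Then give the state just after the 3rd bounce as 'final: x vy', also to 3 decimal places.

1 3.443 18.911 12.152
2 3.534 15.318 24.629
3 3.181 12.407 35.857
final: 35.857 14.042

Arc 1: start y=8.180, vy=14.510 → t=3.443, apex=18.911, x_land=12.152, impact vy=-19.262
  bounce: vy ← 0.9·19.262 = 17.336
Arc 2: start y=0.000, vy=17.336 → t=3.534, apex=15.318, x_land=24.629, impact vy=-17.336
  bounce: vy ← 0.9·17.336 = 15.602
Arc 3: start y=0.000, vy=15.602 → t=3.181, apex=12.407, x_land=35.857, impact vy=-15.602
  bounce: vy ← 0.9·15.602 = 14.042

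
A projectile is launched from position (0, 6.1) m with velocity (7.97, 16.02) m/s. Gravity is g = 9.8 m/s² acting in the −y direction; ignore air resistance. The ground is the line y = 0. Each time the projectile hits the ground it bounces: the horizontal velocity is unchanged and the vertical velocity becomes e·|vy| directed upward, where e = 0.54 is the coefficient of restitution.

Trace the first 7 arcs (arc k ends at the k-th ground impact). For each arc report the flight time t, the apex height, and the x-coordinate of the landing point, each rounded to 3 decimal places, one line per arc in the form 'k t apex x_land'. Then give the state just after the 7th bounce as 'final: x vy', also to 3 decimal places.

Arc 1: start y=6.100, vy=16.020 → t=3.614, apex=19.194, x_land=28.803, impact vy=-19.396
  bounce: vy ← 0.54·19.396 = 10.474
Arc 2: start y=0.000, vy=10.474 → t=2.138, apex=5.597, x_land=45.838, impact vy=-10.474
  bounce: vy ← 0.54·10.474 = 5.656
Arc 3: start y=0.000, vy=5.656 → t=1.154, apex=1.632, x_land=55.038, impact vy=-5.656
  bounce: vy ← 0.54·5.656 = 3.054
Arc 4: start y=0.000, vy=3.054 → t=0.623, apex=0.476, x_land=60.006, impact vy=-3.054
  bounce: vy ← 0.54·3.054 = 1.649
Arc 5: start y=0.000, vy=1.649 → t=0.337, apex=0.139, x_land=62.688, impact vy=-1.649
  bounce: vy ← 0.54·1.649 = 0.891
Arc 6: start y=0.000, vy=0.891 → t=0.182, apex=0.040, x_land=64.137, impact vy=-0.891
  bounce: vy ← 0.54·0.891 = 0.481
Arc 7: start y=0.000, vy=0.481 → t=0.098, apex=0.012, x_land=64.919, impact vy=-0.481
  bounce: vy ← 0.54·0.481 = 0.260

1 3.614 19.194 28.803
2 2.138 5.597 45.838
3 1.154 1.632 55.038
4 0.623 0.476 60.006
5 0.337 0.139 62.688
6 0.182 0.040 64.137
7 0.098 0.012 64.919
final: 64.919 0.260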